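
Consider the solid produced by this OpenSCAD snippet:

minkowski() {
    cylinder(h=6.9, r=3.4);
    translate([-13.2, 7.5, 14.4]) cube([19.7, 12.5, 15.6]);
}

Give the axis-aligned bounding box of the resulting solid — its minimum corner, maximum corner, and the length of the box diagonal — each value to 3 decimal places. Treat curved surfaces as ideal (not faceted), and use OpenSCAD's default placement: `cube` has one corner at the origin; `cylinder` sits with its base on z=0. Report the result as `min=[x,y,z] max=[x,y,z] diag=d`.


min=[-16.600,4.100,14.400] max=[9.900,23.400,36.900] diag=39.762

A = translate([-13.2, 7.5, 14.4]) cube([19.7, 12.5, 15.6]) → bbox [-13.2,7.5,14.4] .. [6.5,20,30]
B = cylinder(h=6.9, r=3.4) → bbox [-3.4,-3.4,0] .. [3.4,3.4,6.9]
lo = A.lo+B.lo = [-13.2-3.4, 7.5-3.4, 14.4+0] = [-16.600,4.100,14.400]
hi = A.hi+B.hi = [6.5+3.4, 20+3.4, 30+6.9] = [9.900,23.400,36.900]
diag = √(26.5²+19.3²+22.5²) = √1580.99 = 39.762


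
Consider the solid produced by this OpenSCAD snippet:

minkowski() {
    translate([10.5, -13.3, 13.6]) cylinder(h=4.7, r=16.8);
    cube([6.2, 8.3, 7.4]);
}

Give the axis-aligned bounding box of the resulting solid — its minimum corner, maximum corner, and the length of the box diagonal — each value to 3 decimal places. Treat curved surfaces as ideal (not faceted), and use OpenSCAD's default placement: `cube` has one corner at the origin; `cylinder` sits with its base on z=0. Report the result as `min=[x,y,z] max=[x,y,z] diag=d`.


A = translate([10.5, -13.3, 13.6]) cylinder(h=4.7, r=16.8) → bbox [-6.3,-30.1,13.6] .. [27.3,3.5,18.3]
B = cube([6.2, 8.3, 7.4]) → bbox [0,0,0] .. [6.2,8.3,7.4]
lo = A.lo+B.lo = [-6.3+0, -30.1+0, 13.6+0] = [-6.300,-30.100,13.600]
hi = A.hi+B.hi = [27.3+6.2, 3.5+8.3, 18.3+7.4] = [33.500,11.800,25.700]
diag = √(39.8²+41.9²+12.1²) = √3486.06 = 59.043

min=[-6.300,-30.100,13.600] max=[33.500,11.800,25.700] diag=59.043


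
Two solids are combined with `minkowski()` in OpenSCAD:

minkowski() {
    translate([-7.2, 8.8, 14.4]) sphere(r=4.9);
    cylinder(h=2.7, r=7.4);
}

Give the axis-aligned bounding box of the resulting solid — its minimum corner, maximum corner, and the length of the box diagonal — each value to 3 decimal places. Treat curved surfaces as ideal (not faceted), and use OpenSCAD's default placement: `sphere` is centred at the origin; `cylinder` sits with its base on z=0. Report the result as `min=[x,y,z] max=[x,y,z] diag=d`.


min=[-19.500,-3.500,9.500] max=[5.100,21.100,22.000] diag=36.967

A = translate([-7.2, 8.8, 14.4]) sphere(r=4.9) → bbox [-12.1,3.9,9.5] .. [-2.3,13.7,19.3]
B = cylinder(h=2.7, r=7.4) → bbox [-7.4,-7.4,0] .. [7.4,7.4,2.7]
lo = A.lo+B.lo = [-12.1-7.4, 3.9-7.4, 9.5+0] = [-19.500,-3.500,9.500]
hi = A.hi+B.hi = [-2.3+7.4, 13.7+7.4, 19.3+2.7] = [5.100,21.100,22.000]
diag = √(24.6²+24.6²+12.5²) = √1366.57 = 36.967


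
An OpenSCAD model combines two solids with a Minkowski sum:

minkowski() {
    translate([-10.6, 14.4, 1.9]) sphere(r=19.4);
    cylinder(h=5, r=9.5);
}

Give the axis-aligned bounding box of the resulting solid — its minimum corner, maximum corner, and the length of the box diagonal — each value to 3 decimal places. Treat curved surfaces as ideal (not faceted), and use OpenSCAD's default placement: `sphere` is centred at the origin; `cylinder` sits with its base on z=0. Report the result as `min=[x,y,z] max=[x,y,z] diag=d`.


min=[-39.500,-14.500,-17.500] max=[18.300,43.300,26.300] diag=92.737

A = translate([-10.6, 14.4, 1.9]) sphere(r=19.4) → bbox [-30,-5,-17.5] .. [8.8,33.8,21.3]
B = cylinder(h=5, r=9.5) → bbox [-9.5,-9.5,0] .. [9.5,9.5,5]
lo = A.lo+B.lo = [-30-9.5, -5-9.5, -17.5+0] = [-39.500,-14.500,-17.500]
hi = A.hi+B.hi = [8.8+9.5, 33.8+9.5, 21.3+5] = [18.300,43.300,26.300]
diag = √(57.8²+57.8²+43.8²) = √8600.12 = 92.737


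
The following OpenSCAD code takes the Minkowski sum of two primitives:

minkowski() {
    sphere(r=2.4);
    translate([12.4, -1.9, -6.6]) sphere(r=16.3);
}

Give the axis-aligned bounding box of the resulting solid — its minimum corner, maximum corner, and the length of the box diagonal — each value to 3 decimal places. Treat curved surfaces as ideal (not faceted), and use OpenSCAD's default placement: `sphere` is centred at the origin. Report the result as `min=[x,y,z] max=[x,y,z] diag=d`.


A = translate([12.4, -1.9, -6.6]) sphere(r=16.3) → bbox [-3.9,-18.2,-22.9] .. [28.7,14.4,9.7]
B = sphere(r=2.4) → bbox [-2.4,-2.4,-2.4] .. [2.4,2.4,2.4]
lo = A.lo+B.lo = [-3.9-2.4, -18.2-2.4, -22.9-2.4] = [-6.300,-20.600,-25.300]
hi = A.hi+B.hi = [28.7+2.4, 14.4+2.4, 9.7+2.4] = [31.100,16.800,12.100]
diag = √(37.4²+37.4²+37.4²) = √4196.28 = 64.779

min=[-6.300,-20.600,-25.300] max=[31.100,16.800,12.100] diag=64.779


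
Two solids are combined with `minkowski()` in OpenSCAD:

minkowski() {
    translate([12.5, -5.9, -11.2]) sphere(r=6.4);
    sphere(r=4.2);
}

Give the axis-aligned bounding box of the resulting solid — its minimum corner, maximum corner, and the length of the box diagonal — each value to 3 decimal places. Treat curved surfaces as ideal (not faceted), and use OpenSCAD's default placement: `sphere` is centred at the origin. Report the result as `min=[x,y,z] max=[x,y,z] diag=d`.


min=[1.900,-16.500,-21.800] max=[23.100,4.700,-0.600] diag=36.719

A = translate([12.5, -5.9, -11.2]) sphere(r=6.4) → bbox [6.1,-12.3,-17.6] .. [18.9,0.5,-4.8]
B = sphere(r=4.2) → bbox [-4.2,-4.2,-4.2] .. [4.2,4.2,4.2]
lo = A.lo+B.lo = [6.1-4.2, -12.3-4.2, -17.6-4.2] = [1.900,-16.500,-21.800]
hi = A.hi+B.hi = [18.9+4.2, 0.5+4.2, -4.8+4.2] = [23.100,4.700,-0.600]
diag = √(21.2²+21.2²+21.2²) = √1348.32 = 36.719


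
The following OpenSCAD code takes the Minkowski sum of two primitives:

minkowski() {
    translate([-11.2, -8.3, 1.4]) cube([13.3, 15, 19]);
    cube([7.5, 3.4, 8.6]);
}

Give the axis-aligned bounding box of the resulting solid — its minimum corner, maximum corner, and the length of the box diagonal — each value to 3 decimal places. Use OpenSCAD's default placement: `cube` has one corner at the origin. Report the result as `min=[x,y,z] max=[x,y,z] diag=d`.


A = translate([-11.2, -8.3, 1.4]) cube([13.3, 15, 19]) → bbox [-11.2,-8.3,1.4] .. [2.1,6.7,20.4]
B = cube([7.5, 3.4, 8.6]) → bbox [0,0,0] .. [7.5,3.4,8.6]
lo = A.lo+B.lo = [-11.2+0, -8.3+0, 1.4+0] = [-11.200,-8.300,1.400]
hi = A.hi+B.hi = [2.1+7.5, 6.7+3.4, 20.4+8.6] = [9.600,10.100,29.000]
diag = √(20.8²+18.4²+27.6²) = √1532.96 = 39.153

min=[-11.200,-8.300,1.400] max=[9.600,10.100,29.000] diag=39.153


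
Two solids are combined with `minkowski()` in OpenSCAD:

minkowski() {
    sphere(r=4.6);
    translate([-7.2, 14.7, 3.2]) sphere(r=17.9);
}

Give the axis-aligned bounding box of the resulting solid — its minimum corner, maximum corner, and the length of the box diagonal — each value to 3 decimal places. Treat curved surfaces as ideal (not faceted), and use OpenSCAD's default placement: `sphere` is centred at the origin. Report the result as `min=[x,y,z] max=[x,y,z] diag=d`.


min=[-29.700,-7.800,-19.300] max=[15.300,37.200,25.700] diag=77.942

A = translate([-7.2, 14.7, 3.2]) sphere(r=17.9) → bbox [-25.1,-3.2,-14.7] .. [10.7,32.6,21.1]
B = sphere(r=4.6) → bbox [-4.6,-4.6,-4.6] .. [4.6,4.6,4.6]
lo = A.lo+B.lo = [-25.1-4.6, -3.2-4.6, -14.7-4.6] = [-29.700,-7.800,-19.300]
hi = A.hi+B.hi = [10.7+4.6, 32.6+4.6, 21.1+4.6] = [15.300,37.200,25.700]
diag = √(45²+45²+45²) = √6075 = 77.942


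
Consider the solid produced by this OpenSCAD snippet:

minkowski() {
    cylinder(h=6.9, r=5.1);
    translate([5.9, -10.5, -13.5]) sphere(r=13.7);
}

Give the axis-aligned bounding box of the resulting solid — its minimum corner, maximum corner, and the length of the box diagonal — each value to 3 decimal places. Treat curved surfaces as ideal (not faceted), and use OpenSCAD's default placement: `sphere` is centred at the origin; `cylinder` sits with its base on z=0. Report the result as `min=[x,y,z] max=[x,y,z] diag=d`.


min=[-12.900,-29.300,-27.200] max=[24.700,8.300,7.100] diag=63.277

A = translate([5.9, -10.5, -13.5]) sphere(r=13.7) → bbox [-7.8,-24.2,-27.2] .. [19.6,3.2,0.2]
B = cylinder(h=6.9, r=5.1) → bbox [-5.1,-5.1,0] .. [5.1,5.1,6.9]
lo = A.lo+B.lo = [-7.8-5.1, -24.2-5.1, -27.2+0] = [-12.900,-29.300,-27.200]
hi = A.hi+B.hi = [19.6+5.1, 3.2+5.1, 0.2+6.9] = [24.700,8.300,7.100]
diag = √(37.6²+37.6²+34.3²) = √4004.01 = 63.277


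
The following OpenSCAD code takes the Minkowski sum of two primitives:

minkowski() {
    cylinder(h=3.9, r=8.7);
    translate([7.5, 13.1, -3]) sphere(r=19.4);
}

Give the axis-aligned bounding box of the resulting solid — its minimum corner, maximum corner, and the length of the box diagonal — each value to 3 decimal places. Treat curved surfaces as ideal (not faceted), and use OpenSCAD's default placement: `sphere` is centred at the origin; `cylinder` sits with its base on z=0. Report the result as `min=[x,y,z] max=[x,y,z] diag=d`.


A = translate([7.5, 13.1, -3]) sphere(r=19.4) → bbox [-11.9,-6.3,-22.4] .. [26.9,32.5,16.4]
B = cylinder(h=3.9, r=8.7) → bbox [-8.7,-8.7,0] .. [8.7,8.7,3.9]
lo = A.lo+B.lo = [-11.9-8.7, -6.3-8.7, -22.4+0] = [-20.600,-15.000,-22.400]
hi = A.hi+B.hi = [26.9+8.7, 32.5+8.7, 16.4+3.9] = [35.600,41.200,20.300]
diag = √(56.2²+56.2²+42.7²) = √8140.17 = 90.223

min=[-20.600,-15.000,-22.400] max=[35.600,41.200,20.300] diag=90.223


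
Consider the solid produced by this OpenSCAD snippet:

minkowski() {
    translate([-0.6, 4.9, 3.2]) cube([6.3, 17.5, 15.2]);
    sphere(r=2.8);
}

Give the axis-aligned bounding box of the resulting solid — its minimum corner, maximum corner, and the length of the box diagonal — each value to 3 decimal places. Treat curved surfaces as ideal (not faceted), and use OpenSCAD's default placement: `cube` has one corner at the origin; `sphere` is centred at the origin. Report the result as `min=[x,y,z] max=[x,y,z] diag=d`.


min=[-3.400,2.100,0.400] max=[8.500,25.200,21.200] diag=33.285

A = translate([-0.6, 4.9, 3.2]) cube([6.3, 17.5, 15.2]) → bbox [-0.6,4.9,3.2] .. [5.7,22.4,18.4]
B = sphere(r=2.8) → bbox [-2.8,-2.8,-2.8] .. [2.8,2.8,2.8]
lo = A.lo+B.lo = [-0.6-2.8, 4.9-2.8, 3.2-2.8] = [-3.400,2.100,0.400]
hi = A.hi+B.hi = [5.7+2.8, 22.4+2.8, 18.4+2.8] = [8.500,25.200,21.200]
diag = √(11.9²+23.1²+20.8²) = √1107.86 = 33.285


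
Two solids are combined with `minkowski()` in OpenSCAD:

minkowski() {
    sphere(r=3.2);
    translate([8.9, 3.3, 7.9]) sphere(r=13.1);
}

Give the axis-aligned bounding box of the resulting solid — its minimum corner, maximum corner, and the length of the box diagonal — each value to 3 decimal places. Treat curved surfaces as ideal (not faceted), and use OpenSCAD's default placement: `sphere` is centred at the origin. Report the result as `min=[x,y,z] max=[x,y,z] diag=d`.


min=[-7.400,-13.000,-8.400] max=[25.200,19.600,24.200] diag=56.465

A = translate([8.9, 3.3, 7.9]) sphere(r=13.1) → bbox [-4.2,-9.8,-5.2] .. [22,16.4,21]
B = sphere(r=3.2) → bbox [-3.2,-3.2,-3.2] .. [3.2,3.2,3.2]
lo = A.lo+B.lo = [-4.2-3.2, -9.8-3.2, -5.2-3.2] = [-7.400,-13.000,-8.400]
hi = A.hi+B.hi = [22+3.2, 16.4+3.2, 21+3.2] = [25.200,19.600,24.200]
diag = √(32.6²+32.6²+32.6²) = √3188.28 = 56.465


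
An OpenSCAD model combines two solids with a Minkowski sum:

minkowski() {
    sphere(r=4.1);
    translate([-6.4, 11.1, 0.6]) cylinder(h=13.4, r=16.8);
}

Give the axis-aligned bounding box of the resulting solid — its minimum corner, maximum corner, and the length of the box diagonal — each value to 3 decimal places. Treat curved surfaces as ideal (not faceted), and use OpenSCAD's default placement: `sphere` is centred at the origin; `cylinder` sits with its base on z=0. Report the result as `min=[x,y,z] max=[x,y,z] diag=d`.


min=[-27.300,-9.800,-3.500] max=[14.500,32.000,18.100] diag=62.937

A = translate([-6.4, 11.1, 0.6]) cylinder(h=13.4, r=16.8) → bbox [-23.2,-5.7,0.6] .. [10.4,27.9,14]
B = sphere(r=4.1) → bbox [-4.1,-4.1,-4.1] .. [4.1,4.1,4.1]
lo = A.lo+B.lo = [-23.2-4.1, -5.7-4.1, 0.6-4.1] = [-27.300,-9.800,-3.500]
hi = A.hi+B.hi = [10.4+4.1, 27.9+4.1, 14+4.1] = [14.500,32.000,18.100]
diag = √(41.8²+41.8²+21.6²) = √3961.04 = 62.937


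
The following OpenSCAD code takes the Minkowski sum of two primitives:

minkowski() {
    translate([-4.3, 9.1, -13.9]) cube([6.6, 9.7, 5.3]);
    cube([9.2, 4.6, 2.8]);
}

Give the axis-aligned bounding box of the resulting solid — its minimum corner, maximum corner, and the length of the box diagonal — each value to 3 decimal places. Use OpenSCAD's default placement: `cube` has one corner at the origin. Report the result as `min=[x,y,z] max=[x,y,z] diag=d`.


A = translate([-4.3, 9.1, -13.9]) cube([6.6, 9.7, 5.3]) → bbox [-4.3,9.1,-13.9] .. [2.3,18.8,-8.6]
B = cube([9.2, 4.6, 2.8]) → bbox [0,0,0] .. [9.2,4.6,2.8]
lo = A.lo+B.lo = [-4.3+0, 9.1+0, -13.9+0] = [-4.300,9.100,-13.900]
hi = A.hi+B.hi = [2.3+9.2, 18.8+4.6, -8.6+2.8] = [11.500,23.400,-5.800]
diag = √(15.8²+14.3²+8.1²) = √519.74 = 22.798

min=[-4.300,9.100,-13.900] max=[11.500,23.400,-5.800] diag=22.798


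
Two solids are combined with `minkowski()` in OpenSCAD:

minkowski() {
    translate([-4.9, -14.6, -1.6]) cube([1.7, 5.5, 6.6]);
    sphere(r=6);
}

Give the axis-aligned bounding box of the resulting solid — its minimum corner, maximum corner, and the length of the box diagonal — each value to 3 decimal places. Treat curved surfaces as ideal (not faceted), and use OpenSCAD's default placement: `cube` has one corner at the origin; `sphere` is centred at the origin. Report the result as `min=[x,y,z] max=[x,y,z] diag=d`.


min=[-10.900,-20.600,-7.600] max=[2.800,-3.100,11.000] diag=28.981

A = translate([-4.9, -14.6, -1.6]) cube([1.7, 5.5, 6.6]) → bbox [-4.9,-14.6,-1.6] .. [-3.2,-9.1,5]
B = sphere(r=6) → bbox [-6,-6,-6] .. [6,6,6]
lo = A.lo+B.lo = [-4.9-6, -14.6-6, -1.6-6] = [-10.900,-20.600,-7.600]
hi = A.hi+B.hi = [-3.2+6, -9.1+6, 5+6] = [2.800,-3.100,11.000]
diag = √(13.7²+17.5²+18.6²) = √839.9 = 28.981


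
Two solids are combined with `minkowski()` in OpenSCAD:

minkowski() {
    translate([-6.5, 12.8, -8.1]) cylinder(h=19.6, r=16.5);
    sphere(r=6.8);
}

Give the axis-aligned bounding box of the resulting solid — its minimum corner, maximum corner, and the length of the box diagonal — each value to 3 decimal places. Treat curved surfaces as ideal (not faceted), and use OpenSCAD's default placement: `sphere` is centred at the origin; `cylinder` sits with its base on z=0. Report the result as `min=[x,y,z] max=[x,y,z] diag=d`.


A = translate([-6.5, 12.8, -8.1]) cylinder(h=19.6, r=16.5) → bbox [-23,-3.7,-8.1] .. [10,29.3,11.5]
B = sphere(r=6.8) → bbox [-6.8,-6.8,-6.8] .. [6.8,6.8,6.8]
lo = A.lo+B.lo = [-23-6.8, -3.7-6.8, -8.1-6.8] = [-29.800,-10.500,-14.900]
hi = A.hi+B.hi = [10+6.8, 29.3+6.8, 11.5+6.8] = [16.800,36.100,18.300]
diag = √(46.6²+46.6²+33.2²) = √5445.36 = 73.793

min=[-29.800,-10.500,-14.900] max=[16.800,36.100,18.300] diag=73.793


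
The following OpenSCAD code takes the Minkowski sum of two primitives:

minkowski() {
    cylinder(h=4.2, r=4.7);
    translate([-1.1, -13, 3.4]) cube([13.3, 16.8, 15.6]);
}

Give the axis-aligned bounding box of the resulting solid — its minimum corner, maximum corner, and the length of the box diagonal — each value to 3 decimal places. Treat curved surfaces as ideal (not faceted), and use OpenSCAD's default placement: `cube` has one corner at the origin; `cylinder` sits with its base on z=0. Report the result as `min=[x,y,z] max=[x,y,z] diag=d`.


A = translate([-1.1, -13, 3.4]) cube([13.3, 16.8, 15.6]) → bbox [-1.1,-13,3.4] .. [12.2,3.8,19]
B = cylinder(h=4.2, r=4.7) → bbox [-4.7,-4.7,0] .. [4.7,4.7,4.2]
lo = A.lo+B.lo = [-1.1-4.7, -13-4.7, 3.4+0] = [-5.800,-17.700,3.400]
hi = A.hi+B.hi = [12.2+4.7, 3.8+4.7, 19+4.2] = [16.900,8.500,23.200]
diag = √(22.7²+26.2²+19.8²) = √1593.77 = 39.922

min=[-5.800,-17.700,3.400] max=[16.900,8.500,23.200] diag=39.922


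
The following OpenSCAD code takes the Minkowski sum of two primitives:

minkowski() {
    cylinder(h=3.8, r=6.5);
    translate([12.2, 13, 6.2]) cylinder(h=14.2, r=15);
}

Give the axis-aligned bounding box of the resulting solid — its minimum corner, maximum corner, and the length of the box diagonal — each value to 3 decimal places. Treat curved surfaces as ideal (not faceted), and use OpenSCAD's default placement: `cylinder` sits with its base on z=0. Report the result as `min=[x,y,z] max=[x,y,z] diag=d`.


min=[-9.300,-8.500,6.200] max=[33.700,34.500,24.200] diag=63.419

A = translate([12.2, 13, 6.2]) cylinder(h=14.2, r=15) → bbox [-2.8,-2,6.2] .. [27.2,28,20.4]
B = cylinder(h=3.8, r=6.5) → bbox [-6.5,-6.5,0] .. [6.5,6.5,3.8]
lo = A.lo+B.lo = [-2.8-6.5, -2-6.5, 6.2+0] = [-9.300,-8.500,6.200]
hi = A.hi+B.hi = [27.2+6.5, 28+6.5, 20.4+3.8] = [33.700,34.500,24.200]
diag = √(43²+43²+18²) = √4022 = 63.419


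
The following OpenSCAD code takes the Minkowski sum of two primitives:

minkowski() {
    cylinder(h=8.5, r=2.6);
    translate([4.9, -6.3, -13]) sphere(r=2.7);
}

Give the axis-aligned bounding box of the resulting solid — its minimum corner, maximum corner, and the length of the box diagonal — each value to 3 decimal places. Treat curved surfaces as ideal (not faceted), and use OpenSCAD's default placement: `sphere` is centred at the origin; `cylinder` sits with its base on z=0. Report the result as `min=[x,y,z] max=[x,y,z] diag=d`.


min=[-0.400,-11.600,-15.700] max=[10.200,-1.000,-1.800] diag=20.443

A = translate([4.9, -6.3, -13]) sphere(r=2.7) → bbox [2.2,-9,-15.7] .. [7.6,-3.6,-10.3]
B = cylinder(h=8.5, r=2.6) → bbox [-2.6,-2.6,0] .. [2.6,2.6,8.5]
lo = A.lo+B.lo = [2.2-2.6, -9-2.6, -15.7+0] = [-0.400,-11.600,-15.700]
hi = A.hi+B.hi = [7.6+2.6, -3.6+2.6, -10.3+8.5] = [10.200,-1.000,-1.800]
diag = √(10.6²+10.6²+13.9²) = √417.93 = 20.443


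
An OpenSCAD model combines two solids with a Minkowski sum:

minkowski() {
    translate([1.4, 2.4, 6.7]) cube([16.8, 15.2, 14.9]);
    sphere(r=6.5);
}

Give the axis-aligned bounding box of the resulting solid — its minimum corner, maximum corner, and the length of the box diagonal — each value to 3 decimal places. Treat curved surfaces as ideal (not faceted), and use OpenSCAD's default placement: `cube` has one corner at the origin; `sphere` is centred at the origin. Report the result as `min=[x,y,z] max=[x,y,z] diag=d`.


A = translate([1.4, 2.4, 6.7]) cube([16.8, 15.2, 14.9]) → bbox [1.4,2.4,6.7] .. [18.2,17.6,21.6]
B = sphere(r=6.5) → bbox [-6.5,-6.5,-6.5] .. [6.5,6.5,6.5]
lo = A.lo+B.lo = [1.4-6.5, 2.4-6.5, 6.7-6.5] = [-5.100,-4.100,0.200]
hi = A.hi+B.hi = [18.2+6.5, 17.6+6.5, 21.6+6.5] = [24.700,24.100,28.100]
diag = √(29.8²+28.2²+27.9²) = √2461.69 = 49.615

min=[-5.100,-4.100,0.200] max=[24.700,24.100,28.100] diag=49.615


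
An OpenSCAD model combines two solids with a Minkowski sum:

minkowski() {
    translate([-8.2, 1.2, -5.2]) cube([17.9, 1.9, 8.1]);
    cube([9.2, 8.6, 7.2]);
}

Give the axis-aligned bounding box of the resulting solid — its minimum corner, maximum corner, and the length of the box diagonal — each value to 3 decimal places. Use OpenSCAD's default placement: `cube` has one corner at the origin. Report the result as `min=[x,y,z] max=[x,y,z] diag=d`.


min=[-8.200,1.200,-5.200] max=[18.900,11.700,10.100] diag=32.844

A = translate([-8.2, 1.2, -5.2]) cube([17.9, 1.9, 8.1]) → bbox [-8.2,1.2,-5.2] .. [9.7,3.1,2.9]
B = cube([9.2, 8.6, 7.2]) → bbox [0,0,0] .. [9.2,8.6,7.2]
lo = A.lo+B.lo = [-8.2+0, 1.2+0, -5.2+0] = [-8.200,1.200,-5.200]
hi = A.hi+B.hi = [9.7+9.2, 3.1+8.6, 2.9+7.2] = [18.900,11.700,10.100]
diag = √(27.1²+10.5²+15.3²) = √1078.75 = 32.844


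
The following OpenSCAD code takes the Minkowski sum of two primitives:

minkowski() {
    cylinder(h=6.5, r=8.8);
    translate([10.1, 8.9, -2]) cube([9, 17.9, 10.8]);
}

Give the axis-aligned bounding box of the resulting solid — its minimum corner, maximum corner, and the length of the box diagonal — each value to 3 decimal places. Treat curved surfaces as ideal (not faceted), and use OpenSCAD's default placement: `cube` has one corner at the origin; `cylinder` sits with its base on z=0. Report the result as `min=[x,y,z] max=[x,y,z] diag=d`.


A = translate([10.1, 8.9, -2]) cube([9, 17.9, 10.8]) → bbox [10.1,8.9,-2] .. [19.1,26.8,8.8]
B = cylinder(h=6.5, r=8.8) → bbox [-8.8,-8.8,0] .. [8.8,8.8,6.5]
lo = A.lo+B.lo = [10.1-8.8, 8.9-8.8, -2+0] = [1.300,0.100,-2.000]
hi = A.hi+B.hi = [19.1+8.8, 26.8+8.8, 8.8+6.5] = [27.900,35.600,15.300]
diag = √(26.6²+35.5²+17.3²) = √2267.1 = 47.614

min=[1.300,0.100,-2.000] max=[27.900,35.600,15.300] diag=47.614


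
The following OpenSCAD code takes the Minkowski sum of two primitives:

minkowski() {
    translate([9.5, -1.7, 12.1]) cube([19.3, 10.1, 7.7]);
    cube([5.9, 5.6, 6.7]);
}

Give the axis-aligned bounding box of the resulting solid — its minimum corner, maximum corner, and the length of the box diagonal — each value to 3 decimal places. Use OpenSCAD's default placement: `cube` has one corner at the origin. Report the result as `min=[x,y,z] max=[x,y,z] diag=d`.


min=[9.500,-1.700,12.100] max=[34.700,14.000,26.500] diag=32.998

A = translate([9.5, -1.7, 12.1]) cube([19.3, 10.1, 7.7]) → bbox [9.5,-1.7,12.1] .. [28.8,8.4,19.8]
B = cube([5.9, 5.6, 6.7]) → bbox [0,0,0] .. [5.9,5.6,6.7]
lo = A.lo+B.lo = [9.5+0, -1.7+0, 12.1+0] = [9.500,-1.700,12.100]
hi = A.hi+B.hi = [28.8+5.9, 8.4+5.6, 19.8+6.7] = [34.700,14.000,26.500]
diag = √(25.2²+15.7²+14.4²) = √1088.89 = 32.998


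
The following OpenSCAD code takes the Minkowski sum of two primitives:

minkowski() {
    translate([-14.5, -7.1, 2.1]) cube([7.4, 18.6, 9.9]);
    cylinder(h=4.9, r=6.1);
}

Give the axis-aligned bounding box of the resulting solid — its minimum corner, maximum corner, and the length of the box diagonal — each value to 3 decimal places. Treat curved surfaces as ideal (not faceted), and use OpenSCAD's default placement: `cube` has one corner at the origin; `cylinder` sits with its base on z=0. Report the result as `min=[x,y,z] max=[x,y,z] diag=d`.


min=[-20.600,-13.200,2.100] max=[-1.000,17.600,16.900] diag=39.393

A = translate([-14.5, -7.1, 2.1]) cube([7.4, 18.6, 9.9]) → bbox [-14.5,-7.1,2.1] .. [-7.1,11.5,12]
B = cylinder(h=4.9, r=6.1) → bbox [-6.1,-6.1,0] .. [6.1,6.1,4.9]
lo = A.lo+B.lo = [-14.5-6.1, -7.1-6.1, 2.1+0] = [-20.600,-13.200,2.100]
hi = A.hi+B.hi = [-7.1+6.1, 11.5+6.1, 12+4.9] = [-1.000,17.600,16.900]
diag = √(19.6²+30.8²+14.8²) = √1551.84 = 39.393


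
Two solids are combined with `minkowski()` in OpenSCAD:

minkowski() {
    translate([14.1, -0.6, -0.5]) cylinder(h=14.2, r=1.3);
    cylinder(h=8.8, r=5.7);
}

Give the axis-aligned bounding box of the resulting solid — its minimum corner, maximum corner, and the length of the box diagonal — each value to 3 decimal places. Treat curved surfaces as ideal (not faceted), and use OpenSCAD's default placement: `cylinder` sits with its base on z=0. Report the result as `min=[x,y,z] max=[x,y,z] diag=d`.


min=[7.100,-7.600,-0.500] max=[21.100,6.400,22.500] diag=30.348

A = translate([14.1, -0.6, -0.5]) cylinder(h=14.2, r=1.3) → bbox [12.8,-1.9,-0.5] .. [15.4,0.7,13.7]
B = cylinder(h=8.8, r=5.7) → bbox [-5.7,-5.7,0] .. [5.7,5.7,8.8]
lo = A.lo+B.lo = [12.8-5.7, -1.9-5.7, -0.5+0] = [7.100,-7.600,-0.500]
hi = A.hi+B.hi = [15.4+5.7, 0.7+5.7, 13.7+8.8] = [21.100,6.400,22.500]
diag = √(14²+14²+23²) = √921 = 30.348


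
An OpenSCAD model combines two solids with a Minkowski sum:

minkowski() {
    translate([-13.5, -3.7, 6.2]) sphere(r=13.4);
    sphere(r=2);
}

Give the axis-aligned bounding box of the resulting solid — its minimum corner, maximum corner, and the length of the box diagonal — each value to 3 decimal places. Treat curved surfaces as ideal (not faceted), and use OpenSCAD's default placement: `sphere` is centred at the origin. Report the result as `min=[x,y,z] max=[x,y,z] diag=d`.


A = translate([-13.5, -3.7, 6.2]) sphere(r=13.4) → bbox [-26.9,-17.1,-7.2] .. [-0.1,9.7,19.6]
B = sphere(r=2) → bbox [-2,-2,-2] .. [2,2,2]
lo = A.lo+B.lo = [-26.9-2, -17.1-2, -7.2-2] = [-28.900,-19.100,-9.200]
hi = A.hi+B.hi = [-0.1+2, 9.7+2, 19.6+2] = [1.900,11.700,21.600]
diag = √(30.8²+30.8²+30.8²) = √2845.92 = 53.347

min=[-28.900,-19.100,-9.200] max=[1.900,11.700,21.600] diag=53.347


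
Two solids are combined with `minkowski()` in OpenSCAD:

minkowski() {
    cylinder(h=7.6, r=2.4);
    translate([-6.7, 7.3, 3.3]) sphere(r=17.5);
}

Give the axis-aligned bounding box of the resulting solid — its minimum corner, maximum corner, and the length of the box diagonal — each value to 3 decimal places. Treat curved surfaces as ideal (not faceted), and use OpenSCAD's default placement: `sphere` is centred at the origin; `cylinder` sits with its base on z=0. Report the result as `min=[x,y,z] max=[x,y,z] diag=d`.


min=[-26.600,-12.600,-14.200] max=[13.200,27.200,28.400] diag=70.589

A = translate([-6.7, 7.3, 3.3]) sphere(r=17.5) → bbox [-24.2,-10.2,-14.2] .. [10.8,24.8,20.8]
B = cylinder(h=7.6, r=2.4) → bbox [-2.4,-2.4,0] .. [2.4,2.4,7.6]
lo = A.lo+B.lo = [-24.2-2.4, -10.2-2.4, -14.2+0] = [-26.600,-12.600,-14.200]
hi = A.hi+B.hi = [10.8+2.4, 24.8+2.4, 20.8+7.6] = [13.200,27.200,28.400]
diag = √(39.8²+39.8²+42.6²) = √4982.84 = 70.589


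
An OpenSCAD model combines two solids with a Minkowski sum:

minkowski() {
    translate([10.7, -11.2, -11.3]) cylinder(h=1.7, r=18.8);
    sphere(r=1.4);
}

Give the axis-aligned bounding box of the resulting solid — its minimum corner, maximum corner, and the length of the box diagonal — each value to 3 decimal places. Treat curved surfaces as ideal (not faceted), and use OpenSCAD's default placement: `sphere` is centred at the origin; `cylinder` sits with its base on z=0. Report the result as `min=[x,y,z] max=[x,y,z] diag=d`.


min=[-9.500,-31.400,-12.700] max=[30.900,9.000,-8.200] diag=57.311

A = translate([10.7, -11.2, -11.3]) cylinder(h=1.7, r=18.8) → bbox [-8.1,-30,-11.3] .. [29.5,7.6,-9.6]
B = sphere(r=1.4) → bbox [-1.4,-1.4,-1.4] .. [1.4,1.4,1.4]
lo = A.lo+B.lo = [-8.1-1.4, -30-1.4, -11.3-1.4] = [-9.500,-31.400,-12.700]
hi = A.hi+B.hi = [29.5+1.4, 7.6+1.4, -9.6+1.4] = [30.900,9.000,-8.200]
diag = √(40.4²+40.4²+4.5²) = √3284.57 = 57.311


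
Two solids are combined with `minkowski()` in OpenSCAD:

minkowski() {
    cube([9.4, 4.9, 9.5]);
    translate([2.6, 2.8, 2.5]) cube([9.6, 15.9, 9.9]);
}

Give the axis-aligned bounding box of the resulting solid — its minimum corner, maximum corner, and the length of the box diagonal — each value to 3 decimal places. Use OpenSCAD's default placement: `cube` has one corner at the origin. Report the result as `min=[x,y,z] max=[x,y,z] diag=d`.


A = translate([2.6, 2.8, 2.5]) cube([9.6, 15.9, 9.9]) → bbox [2.6,2.8,2.5] .. [12.2,18.7,12.4]
B = cube([9.4, 4.9, 9.5]) → bbox [0,0,0] .. [9.4,4.9,9.5]
lo = A.lo+B.lo = [2.6+0, 2.8+0, 2.5+0] = [2.600,2.800,2.500]
hi = A.hi+B.hi = [12.2+9.4, 18.7+4.9, 12.4+9.5] = [21.600,23.600,21.900]
diag = √(19²+20.8²+19.4²) = √1170 = 34.205

min=[2.600,2.800,2.500] max=[21.600,23.600,21.900] diag=34.205


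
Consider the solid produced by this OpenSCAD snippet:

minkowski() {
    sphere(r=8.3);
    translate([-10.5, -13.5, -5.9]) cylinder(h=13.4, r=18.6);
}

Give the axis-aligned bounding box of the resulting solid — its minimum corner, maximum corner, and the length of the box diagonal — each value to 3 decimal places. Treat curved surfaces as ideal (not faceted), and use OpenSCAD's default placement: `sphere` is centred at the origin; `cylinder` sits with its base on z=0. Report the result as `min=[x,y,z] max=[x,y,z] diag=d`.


A = translate([-10.5, -13.5, -5.9]) cylinder(h=13.4, r=18.6) → bbox [-29.1,-32.1,-5.9] .. [8.1,5.1,7.5]
B = sphere(r=8.3) → bbox [-8.3,-8.3,-8.3] .. [8.3,8.3,8.3]
lo = A.lo+B.lo = [-29.1-8.3, -32.1-8.3, -5.9-8.3] = [-37.400,-40.400,-14.200]
hi = A.hi+B.hi = [8.1+8.3, 5.1+8.3, 7.5+8.3] = [16.400,13.400,15.800]
diag = √(53.8²+53.8²+30²) = √6688.88 = 81.786

min=[-37.400,-40.400,-14.200] max=[16.400,13.400,15.800] diag=81.786


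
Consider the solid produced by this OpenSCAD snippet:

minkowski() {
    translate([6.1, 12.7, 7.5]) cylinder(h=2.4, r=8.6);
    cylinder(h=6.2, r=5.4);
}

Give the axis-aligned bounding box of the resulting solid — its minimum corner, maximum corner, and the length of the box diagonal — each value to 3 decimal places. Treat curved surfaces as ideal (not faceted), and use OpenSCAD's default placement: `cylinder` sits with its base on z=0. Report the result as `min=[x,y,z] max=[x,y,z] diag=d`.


A = translate([6.1, 12.7, 7.5]) cylinder(h=2.4, r=8.6) → bbox [-2.5,4.1,7.5] .. [14.7,21.3,9.9]
B = cylinder(h=6.2, r=5.4) → bbox [-5.4,-5.4,0] .. [5.4,5.4,6.2]
lo = A.lo+B.lo = [-2.5-5.4, 4.1-5.4, 7.5+0] = [-7.900,-1.300,7.500]
hi = A.hi+B.hi = [14.7+5.4, 21.3+5.4, 9.9+6.2] = [20.100,26.700,16.100]
diag = √(28²+28²+8.6²) = √1641.96 = 40.521

min=[-7.900,-1.300,7.500] max=[20.100,26.700,16.100] diag=40.521


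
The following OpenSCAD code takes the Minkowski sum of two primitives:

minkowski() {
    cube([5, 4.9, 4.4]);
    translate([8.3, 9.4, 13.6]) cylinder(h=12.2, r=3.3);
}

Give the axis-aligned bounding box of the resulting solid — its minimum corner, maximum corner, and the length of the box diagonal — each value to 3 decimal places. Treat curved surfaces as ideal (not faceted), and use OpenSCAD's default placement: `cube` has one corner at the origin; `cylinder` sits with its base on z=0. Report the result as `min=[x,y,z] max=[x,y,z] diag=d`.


A = translate([8.3, 9.4, 13.6]) cylinder(h=12.2, r=3.3) → bbox [5,6.1,13.6] .. [11.6,12.7,25.8]
B = cube([5, 4.9, 4.4]) → bbox [0,0,0] .. [5,4.9,4.4]
lo = A.lo+B.lo = [5+0, 6.1+0, 13.6+0] = [5.000,6.100,13.600]
hi = A.hi+B.hi = [11.6+5, 12.7+4.9, 25.8+4.4] = [16.600,17.600,30.200]
diag = √(11.6²+11.5²+16.6²) = √542.37 = 23.289

min=[5.000,6.100,13.600] max=[16.600,17.600,30.200] diag=23.289


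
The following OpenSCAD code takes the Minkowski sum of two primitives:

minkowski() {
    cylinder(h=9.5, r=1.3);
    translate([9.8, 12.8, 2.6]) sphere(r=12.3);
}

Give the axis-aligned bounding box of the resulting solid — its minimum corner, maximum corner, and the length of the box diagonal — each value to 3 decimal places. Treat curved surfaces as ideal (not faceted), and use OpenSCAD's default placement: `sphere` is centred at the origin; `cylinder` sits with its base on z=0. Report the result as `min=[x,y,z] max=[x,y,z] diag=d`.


A = translate([9.8, 12.8, 2.6]) sphere(r=12.3) → bbox [-2.5,0.5,-9.7] .. [22.1,25.1,14.9]
B = cylinder(h=9.5, r=1.3) → bbox [-1.3,-1.3,0] .. [1.3,1.3,9.5]
lo = A.lo+B.lo = [-2.5-1.3, 0.5-1.3, -9.7+0] = [-3.800,-0.800,-9.700]
hi = A.hi+B.hi = [22.1+1.3, 25.1+1.3, 14.9+9.5] = [23.400,26.400,24.400]
diag = √(27.2²+27.2²+34.1²) = √2642.49 = 51.405

min=[-3.800,-0.800,-9.700] max=[23.400,26.400,24.400] diag=51.405


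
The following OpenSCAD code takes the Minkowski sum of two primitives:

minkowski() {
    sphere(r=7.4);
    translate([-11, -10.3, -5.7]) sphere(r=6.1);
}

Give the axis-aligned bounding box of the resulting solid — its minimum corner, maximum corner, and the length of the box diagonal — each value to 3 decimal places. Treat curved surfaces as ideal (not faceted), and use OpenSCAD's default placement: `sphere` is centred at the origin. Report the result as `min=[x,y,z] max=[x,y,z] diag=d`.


A = translate([-11, -10.3, -5.7]) sphere(r=6.1) → bbox [-17.1,-16.4,-11.8] .. [-4.9,-4.2,0.4]
B = sphere(r=7.4) → bbox [-7.4,-7.4,-7.4] .. [7.4,7.4,7.4]
lo = A.lo+B.lo = [-17.1-7.4, -16.4-7.4, -11.8-7.4] = [-24.500,-23.800,-19.200]
hi = A.hi+B.hi = [-4.9+7.4, -4.2+7.4, 0.4+7.4] = [2.500,3.200,7.800]
diag = √(27²+27²+27²) = √2187 = 46.765

min=[-24.500,-23.800,-19.200] max=[2.500,3.200,7.800] diag=46.765


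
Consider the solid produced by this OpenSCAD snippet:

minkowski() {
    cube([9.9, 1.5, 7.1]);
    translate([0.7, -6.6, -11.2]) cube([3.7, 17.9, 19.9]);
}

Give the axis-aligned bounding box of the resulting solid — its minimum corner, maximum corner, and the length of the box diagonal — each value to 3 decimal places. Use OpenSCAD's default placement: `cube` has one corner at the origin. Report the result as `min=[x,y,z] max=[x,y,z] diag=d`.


min=[0.700,-6.600,-11.200] max=[14.300,12.800,15.800] diag=35.921

A = translate([0.7, -6.6, -11.2]) cube([3.7, 17.9, 19.9]) → bbox [0.7,-6.6,-11.2] .. [4.4,11.3,8.7]
B = cube([9.9, 1.5, 7.1]) → bbox [0,0,0] .. [9.9,1.5,7.1]
lo = A.lo+B.lo = [0.7+0, -6.6+0, -11.2+0] = [0.700,-6.600,-11.200]
hi = A.hi+B.hi = [4.4+9.9, 11.3+1.5, 8.7+7.1] = [14.300,12.800,15.800]
diag = √(13.6²+19.4²+27²) = √1290.32 = 35.921


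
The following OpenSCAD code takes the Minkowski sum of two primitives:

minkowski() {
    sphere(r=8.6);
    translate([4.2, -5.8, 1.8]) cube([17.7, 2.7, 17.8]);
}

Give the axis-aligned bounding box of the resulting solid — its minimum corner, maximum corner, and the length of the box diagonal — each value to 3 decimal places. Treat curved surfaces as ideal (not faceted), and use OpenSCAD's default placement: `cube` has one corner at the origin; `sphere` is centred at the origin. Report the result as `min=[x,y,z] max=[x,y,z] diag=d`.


A = translate([4.2, -5.8, 1.8]) cube([17.7, 2.7, 17.8]) → bbox [4.2,-5.8,1.8] .. [21.9,-3.1,19.6]
B = sphere(r=8.6) → bbox [-8.6,-8.6,-8.6] .. [8.6,8.6,8.6]
lo = A.lo+B.lo = [4.2-8.6, -5.8-8.6, 1.8-8.6] = [-4.400,-14.400,-6.800]
hi = A.hi+B.hi = [21.9+8.6, -3.1+8.6, 19.6+8.6] = [30.500,5.500,28.200]
diag = √(34.9²+19.9²+35²) = √2839.02 = 53.282

min=[-4.400,-14.400,-6.800] max=[30.500,5.500,28.200] diag=53.282


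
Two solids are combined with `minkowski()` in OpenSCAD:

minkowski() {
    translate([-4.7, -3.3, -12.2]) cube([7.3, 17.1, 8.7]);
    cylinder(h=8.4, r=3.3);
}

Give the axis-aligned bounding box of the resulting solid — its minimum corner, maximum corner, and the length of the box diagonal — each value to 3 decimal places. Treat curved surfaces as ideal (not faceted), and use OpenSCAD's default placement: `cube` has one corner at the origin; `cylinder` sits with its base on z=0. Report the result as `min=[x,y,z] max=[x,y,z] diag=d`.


min=[-8.000,-6.600,-12.200] max=[5.900,17.100,4.900] diag=32.362

A = translate([-4.7, -3.3, -12.2]) cube([7.3, 17.1, 8.7]) → bbox [-4.7,-3.3,-12.2] .. [2.6,13.8,-3.5]
B = cylinder(h=8.4, r=3.3) → bbox [-3.3,-3.3,0] .. [3.3,3.3,8.4]
lo = A.lo+B.lo = [-4.7-3.3, -3.3-3.3, -12.2+0] = [-8.000,-6.600,-12.200]
hi = A.hi+B.hi = [2.6+3.3, 13.8+3.3, -3.5+8.4] = [5.900,17.100,4.900]
diag = √(13.9²+23.7²+17.1²) = √1047.31 = 32.362


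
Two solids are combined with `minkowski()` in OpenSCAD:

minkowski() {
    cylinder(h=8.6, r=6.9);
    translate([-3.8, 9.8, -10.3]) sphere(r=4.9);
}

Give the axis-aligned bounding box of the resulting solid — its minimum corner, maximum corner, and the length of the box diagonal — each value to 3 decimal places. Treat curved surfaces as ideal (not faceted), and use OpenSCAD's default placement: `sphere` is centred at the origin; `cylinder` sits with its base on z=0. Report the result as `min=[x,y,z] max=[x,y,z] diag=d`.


A = translate([-3.8, 9.8, -10.3]) sphere(r=4.9) → bbox [-8.7,4.9,-15.2] .. [1.1,14.7,-5.4]
B = cylinder(h=8.6, r=6.9) → bbox [-6.9,-6.9,0] .. [6.9,6.9,8.6]
lo = A.lo+B.lo = [-8.7-6.9, 4.9-6.9, -15.2+0] = [-15.600,-2.000,-15.200]
hi = A.hi+B.hi = [1.1+6.9, 14.7+6.9, -5.4+8.6] = [8.000,21.600,3.200]
diag = √(23.6²+23.6²+18.4²) = √1452.48 = 38.111

min=[-15.600,-2.000,-15.200] max=[8.000,21.600,3.200] diag=38.111


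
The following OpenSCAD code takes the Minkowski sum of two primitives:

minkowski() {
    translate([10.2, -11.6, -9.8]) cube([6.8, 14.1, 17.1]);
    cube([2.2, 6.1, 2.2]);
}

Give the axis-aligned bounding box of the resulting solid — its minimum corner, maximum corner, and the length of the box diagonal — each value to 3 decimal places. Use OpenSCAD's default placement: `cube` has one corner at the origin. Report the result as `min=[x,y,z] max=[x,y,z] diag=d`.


min=[10.200,-11.600,-9.800] max=[19.200,8.600,9.500] diag=29.352

A = translate([10.2, -11.6, -9.8]) cube([6.8, 14.1, 17.1]) → bbox [10.2,-11.6,-9.8] .. [17,2.5,7.3]
B = cube([2.2, 6.1, 2.2]) → bbox [0,0,0] .. [2.2,6.1,2.2]
lo = A.lo+B.lo = [10.2+0, -11.6+0, -9.8+0] = [10.200,-11.600,-9.800]
hi = A.hi+B.hi = [17+2.2, 2.5+6.1, 7.3+2.2] = [19.200,8.600,9.500]
diag = √(9²+20.2²+19.3²) = √861.53 = 29.352


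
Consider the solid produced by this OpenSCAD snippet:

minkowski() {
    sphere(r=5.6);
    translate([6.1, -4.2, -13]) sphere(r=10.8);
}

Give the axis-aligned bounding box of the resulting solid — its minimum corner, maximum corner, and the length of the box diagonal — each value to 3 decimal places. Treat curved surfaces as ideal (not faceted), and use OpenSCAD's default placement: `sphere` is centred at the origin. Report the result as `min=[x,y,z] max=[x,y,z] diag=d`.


A = translate([6.1, -4.2, -13]) sphere(r=10.8) → bbox [-4.7,-15,-23.8] .. [16.9,6.6,-2.2]
B = sphere(r=5.6) → bbox [-5.6,-5.6,-5.6] .. [5.6,5.6,5.6]
lo = A.lo+B.lo = [-4.7-5.6, -15-5.6, -23.8-5.6] = [-10.300,-20.600,-29.400]
hi = A.hi+B.hi = [16.9+5.6, 6.6+5.6, -2.2+5.6] = [22.500,12.200,3.400]
diag = √(32.8²+32.8²+32.8²) = √3227.52 = 56.811

min=[-10.300,-20.600,-29.400] max=[22.500,12.200,3.400] diag=56.811


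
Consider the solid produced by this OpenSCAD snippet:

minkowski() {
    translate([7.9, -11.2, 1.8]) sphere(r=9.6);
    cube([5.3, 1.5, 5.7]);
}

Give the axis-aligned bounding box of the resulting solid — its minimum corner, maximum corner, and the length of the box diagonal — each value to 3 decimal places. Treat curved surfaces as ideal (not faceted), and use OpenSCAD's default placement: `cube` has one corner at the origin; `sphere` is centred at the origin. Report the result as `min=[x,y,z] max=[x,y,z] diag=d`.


A = translate([7.9, -11.2, 1.8]) sphere(r=9.6) → bbox [-1.7,-20.8,-7.8] .. [17.5,-1.6,11.4]
B = cube([5.3, 1.5, 5.7]) → bbox [0,0,0] .. [5.3,1.5,5.7]
lo = A.lo+B.lo = [-1.7+0, -20.8+0, -7.8+0] = [-1.700,-20.800,-7.800]
hi = A.hi+B.hi = [17.5+5.3, -1.6+1.5, 11.4+5.7] = [22.800,-0.100,17.100]
diag = √(24.5²+20.7²+24.9²) = √1648.75 = 40.605

min=[-1.700,-20.800,-7.800] max=[22.800,-0.100,17.100] diag=40.605


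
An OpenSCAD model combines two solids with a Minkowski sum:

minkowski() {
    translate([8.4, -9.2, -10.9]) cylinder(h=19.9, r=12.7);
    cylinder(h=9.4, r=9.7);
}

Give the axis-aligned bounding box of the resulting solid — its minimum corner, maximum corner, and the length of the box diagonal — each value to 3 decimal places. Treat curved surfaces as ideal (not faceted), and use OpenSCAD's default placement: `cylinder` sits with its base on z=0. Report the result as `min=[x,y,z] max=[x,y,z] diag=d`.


min=[-14.000,-31.600,-10.900] max=[30.800,13.200,18.400] diag=69.804

A = translate([8.4, -9.2, -10.9]) cylinder(h=19.9, r=12.7) → bbox [-4.3,-21.9,-10.9] .. [21.1,3.5,9]
B = cylinder(h=9.4, r=9.7) → bbox [-9.7,-9.7,0] .. [9.7,9.7,9.4]
lo = A.lo+B.lo = [-4.3-9.7, -21.9-9.7, -10.9+0] = [-14.000,-31.600,-10.900]
hi = A.hi+B.hi = [21.1+9.7, 3.5+9.7, 9+9.4] = [30.800,13.200,18.400]
diag = √(44.8²+44.8²+29.3²) = √4872.57 = 69.804


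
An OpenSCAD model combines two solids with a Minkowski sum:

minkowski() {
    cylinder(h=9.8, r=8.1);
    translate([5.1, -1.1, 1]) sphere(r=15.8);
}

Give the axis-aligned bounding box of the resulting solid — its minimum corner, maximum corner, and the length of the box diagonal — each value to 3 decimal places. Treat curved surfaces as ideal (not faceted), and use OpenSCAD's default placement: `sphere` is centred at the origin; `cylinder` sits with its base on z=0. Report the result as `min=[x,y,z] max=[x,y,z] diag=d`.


A = translate([5.1, -1.1, 1]) sphere(r=15.8) → bbox [-10.7,-16.9,-14.8] .. [20.9,14.7,16.8]
B = cylinder(h=9.8, r=8.1) → bbox [-8.1,-8.1,0] .. [8.1,8.1,9.8]
lo = A.lo+B.lo = [-10.7-8.1, -16.9-8.1, -14.8+0] = [-18.800,-25.000,-14.800]
hi = A.hi+B.hi = [20.9+8.1, 14.7+8.1, 16.8+9.8] = [29.000,22.800,26.600]
diag = √(47.8²+47.8²+41.4²) = √6283.64 = 79.269

min=[-18.800,-25.000,-14.800] max=[29.000,22.800,26.600] diag=79.269
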